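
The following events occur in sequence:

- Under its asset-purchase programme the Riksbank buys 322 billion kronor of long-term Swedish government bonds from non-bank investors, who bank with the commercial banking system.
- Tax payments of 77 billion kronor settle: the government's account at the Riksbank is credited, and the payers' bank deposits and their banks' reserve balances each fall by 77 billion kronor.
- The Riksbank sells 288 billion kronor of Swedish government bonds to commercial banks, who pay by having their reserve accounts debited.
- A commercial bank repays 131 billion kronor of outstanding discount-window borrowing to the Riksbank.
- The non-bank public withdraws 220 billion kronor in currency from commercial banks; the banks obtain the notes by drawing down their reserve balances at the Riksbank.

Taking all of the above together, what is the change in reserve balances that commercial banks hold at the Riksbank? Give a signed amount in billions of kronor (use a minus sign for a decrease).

-394 billion

Riksbank balance sheet:
  Assets:      Securities +34B, Loans to banks −131B
  Liabilities: Bank reserves −394B, Currency in circulation +220B, Government deposits +77B
So the change in reserve balances that commercial banks hold at the Riksbank is -394 billion.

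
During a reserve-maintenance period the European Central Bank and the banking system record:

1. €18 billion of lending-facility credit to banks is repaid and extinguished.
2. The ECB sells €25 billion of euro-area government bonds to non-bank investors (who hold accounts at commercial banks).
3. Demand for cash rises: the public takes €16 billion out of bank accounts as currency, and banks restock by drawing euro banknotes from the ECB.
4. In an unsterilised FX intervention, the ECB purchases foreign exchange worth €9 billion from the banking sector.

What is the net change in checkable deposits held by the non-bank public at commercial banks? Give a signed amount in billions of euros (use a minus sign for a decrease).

-€41 billion

Discount-window repayment €18 billion: the counterparty is a bank, so public deposits are unchanged → 0.
Asset sale (to non-banks) €25 billion: non-bank counterparties' bank balances fall → −€25B.
Currency withdrawal €16 billion: non-bank counterparties' bank balances fall → −€16B.
FX purchase €9 billion: the counterparty is a bank, so public deposits are unchanged → 0.
Net: 0 − 25 − 16 + 0 = -€41 billion.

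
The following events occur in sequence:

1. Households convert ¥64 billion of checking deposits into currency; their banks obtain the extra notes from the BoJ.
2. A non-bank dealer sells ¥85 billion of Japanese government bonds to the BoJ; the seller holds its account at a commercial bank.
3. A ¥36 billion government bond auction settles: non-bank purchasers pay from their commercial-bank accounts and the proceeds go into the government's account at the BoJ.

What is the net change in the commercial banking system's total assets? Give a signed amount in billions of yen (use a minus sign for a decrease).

Currency withdrawal ¥64 billion: bank balance sheets shrink → −¥64B.
Asset purchase (from non-banks) ¥85 billion: bank balance sheets expand → +¥85B.
Government account inflow ¥36 billion: bank balance sheets shrink → −¥36B.
Net: −64 + 85 − 36 = -¥15 billion.

-¥15 billion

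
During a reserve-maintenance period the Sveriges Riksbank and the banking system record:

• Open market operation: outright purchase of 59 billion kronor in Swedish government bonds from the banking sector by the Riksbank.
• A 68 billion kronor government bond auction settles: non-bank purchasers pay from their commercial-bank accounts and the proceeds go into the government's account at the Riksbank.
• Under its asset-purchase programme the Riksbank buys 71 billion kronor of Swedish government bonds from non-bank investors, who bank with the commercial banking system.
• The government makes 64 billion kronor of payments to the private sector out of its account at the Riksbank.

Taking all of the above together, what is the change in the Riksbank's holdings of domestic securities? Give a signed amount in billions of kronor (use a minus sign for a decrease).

+130 billion

OMO purchase (from banks) 59 billion kronor: securities added to the Riksbank's portfolio → +59B.
Government account inflow 68 billion kronor: the Riksbank's securities portfolio is untouched → 0.
Asset purchase (from non-banks) 71 billion kronor: securities added to the Riksbank's portfolio → +71B.
Government spending 64 billion kronor: the Riksbank's securities portfolio is untouched → 0.
Net: 59 + 0 + 71 + 0 = +130 billion.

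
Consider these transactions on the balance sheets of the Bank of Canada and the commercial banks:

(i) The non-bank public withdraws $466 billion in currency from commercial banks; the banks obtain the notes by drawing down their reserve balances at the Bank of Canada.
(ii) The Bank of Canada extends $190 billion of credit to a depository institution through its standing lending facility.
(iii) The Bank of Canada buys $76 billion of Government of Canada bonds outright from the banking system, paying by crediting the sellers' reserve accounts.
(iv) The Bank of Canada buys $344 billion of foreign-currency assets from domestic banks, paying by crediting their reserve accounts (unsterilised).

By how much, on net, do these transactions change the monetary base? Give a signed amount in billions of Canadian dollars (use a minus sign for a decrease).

Currency withdrawal $466 billion: just a shift between currency and reserves — both are base money → 0.
Discount-window loan $190 billion: Bank of Canada balance sheet expands → +$190B.
OMO purchase (from banks) $76 billion: Bank of Canada balance sheet expands → +$76B.
FX purchase $344 billion: Bank of Canada balance sheet expands → +$344B.
Net: 0 + 190 + 76 + 344 = +$610 billion.

+$610 billion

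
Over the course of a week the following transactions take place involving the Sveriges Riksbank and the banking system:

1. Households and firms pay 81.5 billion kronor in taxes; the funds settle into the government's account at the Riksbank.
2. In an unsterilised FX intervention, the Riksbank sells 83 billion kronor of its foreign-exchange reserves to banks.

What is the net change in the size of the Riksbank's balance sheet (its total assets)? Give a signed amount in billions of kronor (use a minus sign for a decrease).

-83 billion

Government account inflow 81.5 billion kronor: only the composition of liabilities changes → 0.
FX sale 83 billion kronor: a Riksbank asset is shed → −83B.
Net: 0 − 83 = -83 billion.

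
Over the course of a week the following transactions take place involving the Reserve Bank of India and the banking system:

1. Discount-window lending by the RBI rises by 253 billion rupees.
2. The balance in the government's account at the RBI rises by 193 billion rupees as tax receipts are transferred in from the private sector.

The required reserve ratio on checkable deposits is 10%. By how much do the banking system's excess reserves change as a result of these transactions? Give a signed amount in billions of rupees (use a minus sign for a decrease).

Discount-window loan 253 billion rupees: reserves +253B, deposits 0.
Government account inflow 193 billion rupees: reserves −193B, deposits −193B.
Totals: Δreserves = +60B, Δdeposits = −193B.
Δrequired reserves = 10% × −193B = −19.3B.
Δexcess reserves = Δreserves − Δrequired = +60B − (−19.3B) = +79.3 billion.

+79.3 billion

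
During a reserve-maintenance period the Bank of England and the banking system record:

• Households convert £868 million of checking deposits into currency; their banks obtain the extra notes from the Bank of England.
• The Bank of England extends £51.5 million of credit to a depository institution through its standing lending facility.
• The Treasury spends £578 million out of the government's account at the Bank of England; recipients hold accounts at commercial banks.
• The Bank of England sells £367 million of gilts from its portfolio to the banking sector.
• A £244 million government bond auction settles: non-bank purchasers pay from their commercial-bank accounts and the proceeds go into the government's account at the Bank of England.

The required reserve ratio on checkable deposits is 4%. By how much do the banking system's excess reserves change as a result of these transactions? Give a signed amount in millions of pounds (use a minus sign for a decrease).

Currency withdrawal £868 million: reserves −£868M, deposits −£868M.
Discount-window loan £51.5 million: reserves +£51.5M, deposits 0.
Government spending £578 million: reserves +£578M, deposits +£578M.
OMO sale (to banks) £367 million: reserves −£367M, deposits 0.
Government account inflow £244 million: reserves −£244M, deposits −£244M.
Totals: Δreserves = −£849.5M, Δdeposits = −£534M.
Δrequired reserves = 4% × −£534M = −£21.36M.
Δexcess reserves = Δreserves − Δrequired = −£849.5M − (−£21.36M) = -£828.14 million.

-£828.14 million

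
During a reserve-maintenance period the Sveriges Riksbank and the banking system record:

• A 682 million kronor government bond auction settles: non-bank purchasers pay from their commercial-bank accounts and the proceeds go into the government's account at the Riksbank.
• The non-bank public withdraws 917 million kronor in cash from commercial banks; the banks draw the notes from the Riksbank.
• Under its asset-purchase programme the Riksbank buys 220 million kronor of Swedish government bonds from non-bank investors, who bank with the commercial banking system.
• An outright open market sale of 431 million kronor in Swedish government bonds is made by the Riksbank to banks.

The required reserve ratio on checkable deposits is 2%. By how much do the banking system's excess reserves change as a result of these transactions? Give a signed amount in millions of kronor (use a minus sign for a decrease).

-1782.42 million

Government account inflow 682 million kronor: reserves −682M, deposits −682M.
Currency withdrawal 917 million kronor: reserves −917M, deposits −917M.
Asset purchase (from non-banks) 220 million kronor: reserves +220M, deposits +220M.
OMO sale (to banks) 431 million kronor: reserves −431M, deposits 0.
Totals: Δreserves = −1810M, Δdeposits = −1379M.
Δrequired reserves = 2% × −1379M = −27.58M.
Δexcess reserves = Δreserves − Δrequired = −1810M − (−27.58M) = -1782.42 million.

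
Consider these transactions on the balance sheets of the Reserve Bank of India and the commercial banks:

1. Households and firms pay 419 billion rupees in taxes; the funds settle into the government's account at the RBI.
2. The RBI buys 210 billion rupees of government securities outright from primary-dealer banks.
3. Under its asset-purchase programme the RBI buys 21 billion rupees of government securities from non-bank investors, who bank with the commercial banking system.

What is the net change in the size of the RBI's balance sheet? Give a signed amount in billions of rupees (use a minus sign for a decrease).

+231 billion

Government account inflow 419 billion rupees: only the composition of liabilities changes → 0.
OMO purchase (from banks) 210 billion rupees: an RBI asset is acquired → +210B.
Asset purchase (from non-banks) 21 billion rupees: an RBI asset is acquired → +21B.
Net: 0 + 210 + 21 = +231 billion.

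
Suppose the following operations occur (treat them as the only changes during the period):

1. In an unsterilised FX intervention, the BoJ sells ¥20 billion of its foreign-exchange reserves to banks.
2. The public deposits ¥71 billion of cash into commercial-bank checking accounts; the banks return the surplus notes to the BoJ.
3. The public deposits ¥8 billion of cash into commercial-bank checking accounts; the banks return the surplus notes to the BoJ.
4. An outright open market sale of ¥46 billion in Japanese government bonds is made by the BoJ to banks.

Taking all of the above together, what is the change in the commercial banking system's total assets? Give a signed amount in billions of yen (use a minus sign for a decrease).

BoJ balance sheet:
  Assets:      Securities −¥46B, Foreign assets −¥20B
  Liabilities: Bank reserves +¥13B, Currency in circulation −¥79B
Commercial banking system:
  Assets:      Reserves at CB +¥13B, Securities +¥46B, Foreign assets +¥20B
  Liabilities: Checkable deposits +¥79B
Change in total bank assets = +¥79 billion.

+¥79 billion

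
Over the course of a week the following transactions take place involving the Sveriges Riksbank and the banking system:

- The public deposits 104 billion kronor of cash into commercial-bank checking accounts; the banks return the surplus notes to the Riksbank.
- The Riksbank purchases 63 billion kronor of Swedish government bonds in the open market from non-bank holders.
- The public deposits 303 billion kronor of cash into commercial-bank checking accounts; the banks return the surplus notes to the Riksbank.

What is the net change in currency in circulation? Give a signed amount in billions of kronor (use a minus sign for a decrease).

-407 billion

Currency deposit 104 billion kronor: notes return to the central bank → −104B.
Asset purchase (from non-banks) 63 billion kronor: no currency enters or leaves circulation → 0.
Currency deposit 303 billion kronor: notes return to the central bank → −303B.
Net: −104 + 0 − 303 = -407 billion.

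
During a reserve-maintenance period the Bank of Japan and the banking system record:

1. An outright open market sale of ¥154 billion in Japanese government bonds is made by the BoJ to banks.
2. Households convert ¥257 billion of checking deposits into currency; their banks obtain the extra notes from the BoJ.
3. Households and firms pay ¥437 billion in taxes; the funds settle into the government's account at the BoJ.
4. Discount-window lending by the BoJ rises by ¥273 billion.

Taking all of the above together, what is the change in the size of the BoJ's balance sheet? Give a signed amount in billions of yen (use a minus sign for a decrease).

OMO sale (to banks) ¥154 billion: a BoJ asset is shed → −¥154B.
Currency withdrawal ¥257 billion: only the composition of liabilities changes → 0.
Government account inflow ¥437 billion: only the composition of liabilities changes → 0.
Discount-window loan ¥273 billion: a BoJ asset is acquired → +¥273B.
Net: −154 + 0 + 0 + 273 = +¥119 billion.

+¥119 billion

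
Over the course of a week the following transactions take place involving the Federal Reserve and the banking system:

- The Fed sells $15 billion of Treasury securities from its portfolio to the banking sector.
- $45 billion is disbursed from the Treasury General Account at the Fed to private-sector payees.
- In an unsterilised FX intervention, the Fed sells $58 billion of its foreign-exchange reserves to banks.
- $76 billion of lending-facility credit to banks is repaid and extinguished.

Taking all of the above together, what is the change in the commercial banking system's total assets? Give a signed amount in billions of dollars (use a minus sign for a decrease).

OMO sale (to banks) $15 billion: just an asset swap on bank balance sheets → 0.
Government spending $45 billion: bank balance sheets expand → +$45B.
FX sale $58 billion: just an asset swap on bank balance sheets → 0.
Discount-window repayment $76 billion: bank balance sheets shrink → −$76B.
Net: 0 + 45 + 0 − 76 = -$31 billion.

-$31 billion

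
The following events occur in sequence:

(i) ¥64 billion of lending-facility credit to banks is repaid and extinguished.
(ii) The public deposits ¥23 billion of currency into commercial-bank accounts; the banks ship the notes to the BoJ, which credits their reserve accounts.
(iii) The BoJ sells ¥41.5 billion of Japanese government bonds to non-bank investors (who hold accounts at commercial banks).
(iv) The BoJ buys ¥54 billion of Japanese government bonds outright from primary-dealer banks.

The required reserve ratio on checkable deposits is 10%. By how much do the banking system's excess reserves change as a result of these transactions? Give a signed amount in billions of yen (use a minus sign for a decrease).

Discount-window repayment ¥64 billion: reserves −¥64B, deposits 0.
Currency deposit ¥23 billion: reserves +¥23B, deposits +¥23B.
Asset sale (to non-banks) ¥41.5 billion: reserves −¥41.5B, deposits −¥41.5B.
OMO purchase (from banks) ¥54 billion: reserves +¥54B, deposits 0.
Totals: Δreserves = −¥28.5B, Δdeposits = −¥18.5B.
Δrequired reserves = 10% × −¥18.5B = −¥1.85B.
Δexcess reserves = Δreserves − Δrequired = −¥28.5B − (−¥1.85B) = -¥26.65 billion.

-¥26.65 billion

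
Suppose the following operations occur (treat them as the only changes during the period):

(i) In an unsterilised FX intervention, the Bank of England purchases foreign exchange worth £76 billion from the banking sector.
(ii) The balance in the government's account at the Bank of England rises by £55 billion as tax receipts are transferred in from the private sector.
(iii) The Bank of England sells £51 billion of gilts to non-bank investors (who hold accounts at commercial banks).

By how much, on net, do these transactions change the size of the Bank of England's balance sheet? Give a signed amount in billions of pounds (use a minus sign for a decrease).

+£25 billion

Bank of England balance sheet:
  Assets:      Securities −£51B, Foreign assets +£76B
  Liabilities: Bank reserves −£30B, Government deposits +£55B
Commercial banking system:
  Assets:      Reserves at CB −£30B, Foreign assets −£76B
  Liabilities: Checkable deposits −£106B
Change in total Bank of England assets = +£25 billion.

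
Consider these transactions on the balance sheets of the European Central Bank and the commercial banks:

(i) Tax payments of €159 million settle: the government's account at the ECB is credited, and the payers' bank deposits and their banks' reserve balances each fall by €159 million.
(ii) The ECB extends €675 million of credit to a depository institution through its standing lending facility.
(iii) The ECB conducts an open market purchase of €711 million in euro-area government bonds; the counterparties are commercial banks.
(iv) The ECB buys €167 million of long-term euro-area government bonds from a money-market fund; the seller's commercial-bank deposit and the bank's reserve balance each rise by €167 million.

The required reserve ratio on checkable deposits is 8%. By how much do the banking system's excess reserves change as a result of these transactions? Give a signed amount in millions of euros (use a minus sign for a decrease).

+€1393.36 million

Government account inflow €159 million: reserves −€159M, deposits −€159M.
Discount-window loan €675 million: reserves +€675M, deposits 0.
OMO purchase (from banks) €711 million: reserves +€711M, deposits 0.
Asset purchase (from non-banks) €167 million: reserves +€167M, deposits +€167M.
Totals: Δreserves = +€1394M, Δdeposits = +€8M.
Δrequired reserves = 8% × +€8M = +€0.64M.
Δexcess reserves = Δreserves − Δrequired = +€1394M − (+€0.64M) = +€1393.36 million.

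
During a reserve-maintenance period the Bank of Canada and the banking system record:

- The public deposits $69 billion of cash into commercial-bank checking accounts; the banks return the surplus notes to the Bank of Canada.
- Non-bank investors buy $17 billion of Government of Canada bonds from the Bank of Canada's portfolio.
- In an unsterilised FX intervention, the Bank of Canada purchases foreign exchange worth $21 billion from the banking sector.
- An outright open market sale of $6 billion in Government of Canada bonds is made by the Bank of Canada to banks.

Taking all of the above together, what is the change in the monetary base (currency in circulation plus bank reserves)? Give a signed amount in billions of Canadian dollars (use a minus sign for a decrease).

Bank of Canada balance sheet:
  Assets:      Securities −$23B, Foreign assets +$21B
  Liabilities: Bank reserves +$67B, Currency in circulation −$69B
Commercial banking system:
  Assets:      Reserves at CB +$67B, Securities +$6B, Foreign assets −$21B
  Liabilities: Checkable deposits +$52B
Monetary base = currency + reserves: −$69B + (+$67B) = -$2 billion.

-$2 billion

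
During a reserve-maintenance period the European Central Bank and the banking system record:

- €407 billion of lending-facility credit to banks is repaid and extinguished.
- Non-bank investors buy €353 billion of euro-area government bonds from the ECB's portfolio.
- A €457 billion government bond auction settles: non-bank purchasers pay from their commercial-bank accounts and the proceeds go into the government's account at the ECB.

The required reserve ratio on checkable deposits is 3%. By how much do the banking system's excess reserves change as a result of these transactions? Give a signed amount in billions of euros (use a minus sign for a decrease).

Discount-window repayment €407 billion: reserves −€407B, deposits 0.
Asset sale (to non-banks) €353 billion: reserves −€353B, deposits −€353B.
Government account inflow €457 billion: reserves −€457B, deposits −€457B.
Totals: Δreserves = −€1217B, Δdeposits = −€810B.
Δrequired reserves = 3% × −€810B = −€24.3B.
Δexcess reserves = Δreserves − Δrequired = −€1217B − (−€24.3B) = -€1192.7 billion.

-€1192.7 billion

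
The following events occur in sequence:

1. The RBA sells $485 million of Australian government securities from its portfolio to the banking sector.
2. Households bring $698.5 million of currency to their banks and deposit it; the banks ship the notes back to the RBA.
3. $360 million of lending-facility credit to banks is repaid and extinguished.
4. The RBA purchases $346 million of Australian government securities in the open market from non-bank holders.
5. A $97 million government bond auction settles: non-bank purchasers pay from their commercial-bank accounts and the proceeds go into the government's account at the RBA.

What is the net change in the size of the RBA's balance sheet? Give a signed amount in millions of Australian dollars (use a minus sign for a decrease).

-$499 million

RBA balance sheet:
  Assets:      Securities −$139M, Loans to banks −$360M
  Liabilities: Bank reserves +$102.5M, Currency in circulation −$698.5M, Government deposits +$97M
Commercial banking system:
  Assets:      Reserves at CB +$102.5M, Securities +$485M
  Liabilities: Checkable deposits +$947.5M, Borrowings from CB −$360M
Change in total RBA assets = -$499 million.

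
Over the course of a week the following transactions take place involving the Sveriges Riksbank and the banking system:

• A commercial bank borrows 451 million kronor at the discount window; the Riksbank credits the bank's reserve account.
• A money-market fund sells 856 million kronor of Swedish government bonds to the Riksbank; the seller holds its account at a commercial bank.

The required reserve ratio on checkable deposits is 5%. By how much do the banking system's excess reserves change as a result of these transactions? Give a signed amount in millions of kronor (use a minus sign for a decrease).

Discount-window loan 451 million kronor: reserves +451M, deposits 0.
Asset purchase (from non-banks) 856 million kronor: reserves +856M, deposits +856M.
Totals: Δreserves = +1307M, Δdeposits = +856M.
Δrequired reserves = 5% × +856M = +42.8M.
Δexcess reserves = Δreserves − Δrequired = +1307M − (+42.8M) = +1264.2 million.

+1264.2 million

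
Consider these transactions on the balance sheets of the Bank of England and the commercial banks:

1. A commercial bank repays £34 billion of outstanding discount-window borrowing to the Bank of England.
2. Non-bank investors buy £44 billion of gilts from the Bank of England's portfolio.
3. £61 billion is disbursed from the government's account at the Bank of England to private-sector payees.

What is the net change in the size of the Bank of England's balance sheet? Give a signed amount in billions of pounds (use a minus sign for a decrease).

Discount-window repayment £34 billion: a Bank of England asset is shed → −£34B.
Asset sale (to non-banks) £44 billion: a Bank of England asset is shed → −£44B.
Government spending £61 billion: only the composition of liabilities changes → 0.
Net: −34 − 44 + 0 = -£78 billion.

-£78 billion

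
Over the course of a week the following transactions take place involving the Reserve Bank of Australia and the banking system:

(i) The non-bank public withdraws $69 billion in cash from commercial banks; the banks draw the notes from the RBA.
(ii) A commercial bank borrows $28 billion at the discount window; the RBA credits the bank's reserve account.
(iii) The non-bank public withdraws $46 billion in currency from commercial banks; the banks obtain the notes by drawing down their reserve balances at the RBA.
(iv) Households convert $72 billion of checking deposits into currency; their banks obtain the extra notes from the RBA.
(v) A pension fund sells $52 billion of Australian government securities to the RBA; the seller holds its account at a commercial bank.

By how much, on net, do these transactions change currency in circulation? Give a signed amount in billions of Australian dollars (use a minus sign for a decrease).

Currency withdrawal $69 billion: notes leave the central bank → +$69B.
Discount-window loan $28 billion: no currency enters or leaves circulation → 0.
Currency withdrawal $46 billion: notes leave the central bank → +$46B.
Currency withdrawal $72 billion: notes leave the central bank → +$72B.
Asset purchase (from non-banks) $52 billion: no currency enters or leaves circulation → 0.
Net: 69 + 0 + 46 + 72 + 0 = +$187 billion.

+$187 billion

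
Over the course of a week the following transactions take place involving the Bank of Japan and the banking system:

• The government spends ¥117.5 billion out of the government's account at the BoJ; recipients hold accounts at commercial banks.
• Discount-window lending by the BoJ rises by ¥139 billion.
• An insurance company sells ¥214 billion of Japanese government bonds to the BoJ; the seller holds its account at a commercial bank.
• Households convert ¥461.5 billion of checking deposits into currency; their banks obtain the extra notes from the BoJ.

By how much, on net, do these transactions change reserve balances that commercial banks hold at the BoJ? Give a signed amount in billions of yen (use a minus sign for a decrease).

Government spending ¥117.5 billion: government payments flow into bank reserve accounts → +¥117.5B.
Discount-window loan ¥139 billion: the loan is credited to the bank's reserve account → +¥139B.
Asset purchase (from non-banks) ¥214 billion: the BoJ pays by crediting reserve accounts → +¥214B.
Currency withdrawal ¥461.5 billion: banks swap reserves for currency → −¥461.5B.
Net: 117.5 + 139 + 214 − 461.5 = +¥9 billion.

+¥9 billion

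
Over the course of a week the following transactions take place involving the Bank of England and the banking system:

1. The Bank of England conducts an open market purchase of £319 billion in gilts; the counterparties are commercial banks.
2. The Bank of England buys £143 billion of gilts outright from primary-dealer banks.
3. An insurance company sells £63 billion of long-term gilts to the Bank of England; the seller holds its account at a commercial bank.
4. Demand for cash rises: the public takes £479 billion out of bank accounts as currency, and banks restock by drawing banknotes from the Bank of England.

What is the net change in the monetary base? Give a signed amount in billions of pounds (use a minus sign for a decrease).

+£525 billion

OMO purchase (from banks) £319 billion: Bank of England balance sheet expands → +£319B.
OMO purchase (from banks) £143 billion: Bank of England balance sheet expands → +£143B.
Asset purchase (from non-banks) £63 billion: Bank of England balance sheet expands → +£63B.
Currency withdrawal £479 billion: just a shift between currency and reserves — both are base money → 0.
Net: 319 + 143 + 63 + 0 = +£525 billion.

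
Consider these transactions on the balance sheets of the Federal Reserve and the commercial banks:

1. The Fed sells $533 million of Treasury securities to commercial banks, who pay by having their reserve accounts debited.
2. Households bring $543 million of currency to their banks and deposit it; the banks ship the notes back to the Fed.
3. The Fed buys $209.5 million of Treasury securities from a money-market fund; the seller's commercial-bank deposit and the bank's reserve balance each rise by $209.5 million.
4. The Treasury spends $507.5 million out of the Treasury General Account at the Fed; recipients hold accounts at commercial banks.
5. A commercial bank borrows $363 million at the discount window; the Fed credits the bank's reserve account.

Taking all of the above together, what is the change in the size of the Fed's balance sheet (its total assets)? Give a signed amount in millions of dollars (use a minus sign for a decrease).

OMO sale (to banks) $533 million: a Fed asset is shed → −$533M.
Currency deposit $543 million: only the composition of liabilities changes → 0.
Asset purchase (from non-banks) $209.5 million: a Fed asset is acquired → +$209.5M.
Government spending $507.5 million: only the composition of liabilities changes → 0.
Discount-window loan $363 million: a Fed asset is acquired → +$363M.
Net: −533 + 0 + 209.5 + 0 + 363 = +$39.5 million.

+$39.5 million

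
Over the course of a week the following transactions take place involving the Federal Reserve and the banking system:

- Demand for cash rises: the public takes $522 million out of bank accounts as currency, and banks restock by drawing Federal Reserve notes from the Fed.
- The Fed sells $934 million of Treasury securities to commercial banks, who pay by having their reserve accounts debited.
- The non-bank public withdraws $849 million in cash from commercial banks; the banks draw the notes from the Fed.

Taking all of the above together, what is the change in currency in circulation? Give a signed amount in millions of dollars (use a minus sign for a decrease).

Fed balance sheet:
  Assets:      Securities −$934M
  Liabilities: Bank reserves −$2305M, Currency in circulation +$1371M
Commercial banking system:
  Assets:      Reserves at CB −$2305M, Securities +$934M
  Liabilities: Checkable deposits −$1371M
So the change in currency in circulation is +$1371 million.

+$1371 million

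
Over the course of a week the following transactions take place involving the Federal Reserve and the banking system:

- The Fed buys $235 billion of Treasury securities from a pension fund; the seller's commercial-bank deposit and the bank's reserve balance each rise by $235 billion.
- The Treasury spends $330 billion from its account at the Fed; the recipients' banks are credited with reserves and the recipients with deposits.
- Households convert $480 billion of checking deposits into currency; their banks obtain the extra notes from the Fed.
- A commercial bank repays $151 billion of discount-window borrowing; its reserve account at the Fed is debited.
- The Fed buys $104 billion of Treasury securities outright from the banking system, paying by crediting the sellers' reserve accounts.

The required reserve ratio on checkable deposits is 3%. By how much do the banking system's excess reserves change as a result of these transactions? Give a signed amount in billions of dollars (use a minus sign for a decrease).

Asset purchase (from non-banks) $235 billion: reserves +$235B, deposits +$235B.
Government spending $330 billion: reserves +$330B, deposits +$330B.
Currency withdrawal $480 billion: reserves −$480B, deposits −$480B.
Discount-window repayment $151 billion: reserves −$151B, deposits 0.
OMO purchase (from banks) $104 billion: reserves +$104B, deposits 0.
Totals: Δreserves = +$38B, Δdeposits = +$85B.
Δrequired reserves = 3% × +$85B = +$2.55B.
Δexcess reserves = Δreserves − Δrequired = +$38B − (+$2.55B) = +$35.45 billion.

+$35.45 billion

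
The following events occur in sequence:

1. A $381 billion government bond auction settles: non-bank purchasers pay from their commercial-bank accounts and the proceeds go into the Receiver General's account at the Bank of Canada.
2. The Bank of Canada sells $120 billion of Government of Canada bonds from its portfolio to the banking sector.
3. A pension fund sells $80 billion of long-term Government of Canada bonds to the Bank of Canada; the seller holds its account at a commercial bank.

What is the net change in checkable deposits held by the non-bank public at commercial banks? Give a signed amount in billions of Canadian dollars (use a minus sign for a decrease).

-$301 billion

Government account inflow $381 billion: non-bank counterparties' bank balances fall → −$381B.
OMO sale (to banks) $120 billion: the counterparty is a bank, so public deposits are unchanged → 0.
Asset purchase (from non-banks) $80 billion: non-bank counterparties' bank balances rise → +$80B.
Net: −381 + 0 + 80 = -$301 billion.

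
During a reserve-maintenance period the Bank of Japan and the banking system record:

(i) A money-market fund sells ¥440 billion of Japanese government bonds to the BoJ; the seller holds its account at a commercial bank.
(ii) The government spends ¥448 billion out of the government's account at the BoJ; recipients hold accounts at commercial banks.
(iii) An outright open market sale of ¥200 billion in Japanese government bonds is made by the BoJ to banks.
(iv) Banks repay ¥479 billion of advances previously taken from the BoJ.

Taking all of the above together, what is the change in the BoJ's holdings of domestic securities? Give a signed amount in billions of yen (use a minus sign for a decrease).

+¥240 billion

Asset purchase (from non-banks) ¥440 billion: securities added to the BoJ's portfolio → +¥440B.
Government spending ¥448 billion: the BoJ's securities portfolio is untouched → 0.
OMO sale (to banks) ¥200 billion: securities removed from the BoJ's portfolio → −¥200B.
Discount-window repayment ¥479 billion: the BoJ's securities portfolio is untouched → 0.
Net: 440 + 0 − 200 + 0 = +¥240 billion.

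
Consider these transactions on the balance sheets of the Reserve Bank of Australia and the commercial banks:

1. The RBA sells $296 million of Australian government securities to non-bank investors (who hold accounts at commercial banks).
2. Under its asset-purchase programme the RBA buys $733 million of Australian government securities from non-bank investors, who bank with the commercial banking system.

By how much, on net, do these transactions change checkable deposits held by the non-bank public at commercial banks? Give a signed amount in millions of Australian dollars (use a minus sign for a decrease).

+$437 million

RBA balance sheet:
  Assets:      Securities +$437M
  Liabilities: Bank reserves +$437M
Commercial banking system:
  Assets:      Reserves at CB +$437M
  Liabilities: Checkable deposits +$437M
So the change in checkable deposits held by the non-bank public at commercial banks is +$437 million.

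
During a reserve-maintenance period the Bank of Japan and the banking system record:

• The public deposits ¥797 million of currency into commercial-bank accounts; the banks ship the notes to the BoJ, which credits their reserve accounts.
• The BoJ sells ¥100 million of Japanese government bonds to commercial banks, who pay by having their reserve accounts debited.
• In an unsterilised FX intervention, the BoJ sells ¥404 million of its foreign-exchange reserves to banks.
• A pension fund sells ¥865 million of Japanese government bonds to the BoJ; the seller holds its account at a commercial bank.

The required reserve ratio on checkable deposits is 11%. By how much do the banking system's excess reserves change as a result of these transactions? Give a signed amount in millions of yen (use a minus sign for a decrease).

Currency deposit ¥797 million: reserves +¥797M, deposits +¥797M.
OMO sale (to banks) ¥100 million: reserves −¥100M, deposits 0.
FX sale ¥404 million: reserves −¥404M, deposits 0.
Asset purchase (from non-banks) ¥865 million: reserves +¥865M, deposits +¥865M.
Totals: Δreserves = +¥1158M, Δdeposits = +¥1662M.
Δrequired reserves = 11% × +¥1662M = +¥182.82M.
Δexcess reserves = Δreserves − Δrequired = +¥1158M − (+¥182.82M) = +¥975.18 million.

+¥975.18 million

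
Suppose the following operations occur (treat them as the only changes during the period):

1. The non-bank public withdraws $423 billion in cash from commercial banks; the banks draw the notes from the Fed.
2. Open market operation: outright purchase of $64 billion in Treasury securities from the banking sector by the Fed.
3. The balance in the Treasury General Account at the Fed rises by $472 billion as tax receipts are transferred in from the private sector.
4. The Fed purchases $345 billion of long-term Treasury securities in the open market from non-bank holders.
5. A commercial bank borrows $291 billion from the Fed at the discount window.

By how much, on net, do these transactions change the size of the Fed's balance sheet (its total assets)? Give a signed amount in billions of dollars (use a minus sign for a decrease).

+$700 billion

Fed balance sheet:
  Assets:      Securities +$409B, Loans to banks +$291B
  Liabilities: Bank reserves −$195B, Currency in circulation +$423B, Government deposits +$472B
Change in total Fed assets = +$700 billion.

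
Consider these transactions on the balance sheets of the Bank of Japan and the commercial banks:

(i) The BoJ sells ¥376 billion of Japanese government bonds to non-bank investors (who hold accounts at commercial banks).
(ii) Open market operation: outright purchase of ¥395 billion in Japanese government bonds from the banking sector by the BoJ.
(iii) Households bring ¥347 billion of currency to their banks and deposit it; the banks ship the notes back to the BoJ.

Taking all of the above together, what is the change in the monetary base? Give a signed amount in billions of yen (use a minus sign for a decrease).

Asset sale (to non-banks) ¥376 billion: BoJ balance sheet contracts → −¥376B.
OMO purchase (from banks) ¥395 billion: BoJ balance sheet expands → +¥395B.
Currency deposit ¥347 billion: just a shift between currency and reserves — both are base money → 0.
Net: −376 + 395 + 0 = +¥19 billion.

+¥19 billion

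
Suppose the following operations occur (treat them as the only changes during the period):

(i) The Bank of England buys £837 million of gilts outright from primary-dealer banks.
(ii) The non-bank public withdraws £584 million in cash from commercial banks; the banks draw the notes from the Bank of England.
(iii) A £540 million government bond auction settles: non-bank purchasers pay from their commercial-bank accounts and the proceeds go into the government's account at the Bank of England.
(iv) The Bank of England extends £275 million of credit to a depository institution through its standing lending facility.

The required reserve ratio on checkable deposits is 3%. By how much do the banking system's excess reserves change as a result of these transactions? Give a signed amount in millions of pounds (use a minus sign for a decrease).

+£21.72 million

OMO purchase (from banks) £837 million: reserves +£837M, deposits 0.
Currency withdrawal £584 million: reserves −£584M, deposits −£584M.
Government account inflow £540 million: reserves −£540M, deposits −£540M.
Discount-window loan £275 million: reserves +£275M, deposits 0.
Totals: Δreserves = −£12M, Δdeposits = −£1124M.
Δrequired reserves = 3% × −£1124M = −£33.72M.
Δexcess reserves = Δreserves − Δrequired = −£12M − (−£33.72M) = +£21.72 million.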